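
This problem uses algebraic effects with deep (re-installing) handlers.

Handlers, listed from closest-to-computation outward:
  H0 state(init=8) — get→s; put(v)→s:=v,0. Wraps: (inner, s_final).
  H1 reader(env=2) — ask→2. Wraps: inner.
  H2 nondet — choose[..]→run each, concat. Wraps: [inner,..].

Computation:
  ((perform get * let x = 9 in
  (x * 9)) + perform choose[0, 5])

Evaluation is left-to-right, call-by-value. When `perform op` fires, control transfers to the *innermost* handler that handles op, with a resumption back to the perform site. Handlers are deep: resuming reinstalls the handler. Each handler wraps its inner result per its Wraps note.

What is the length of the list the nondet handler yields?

Answer: 2

Step-by-step:
get @ H0 ⇒ 8
choose[0, 5] @ H2
  branch[0] choose=0:
    H0 returns (648, 8)
    H1 returns (648, 8)
    H2 returns [(648, 8)]
  branch[1] choose=5:
    H0 returns (653, 8)
    H1 returns (653, 8)
    H2 returns [(653, 8)]
= [(648, 8), (653, 8)]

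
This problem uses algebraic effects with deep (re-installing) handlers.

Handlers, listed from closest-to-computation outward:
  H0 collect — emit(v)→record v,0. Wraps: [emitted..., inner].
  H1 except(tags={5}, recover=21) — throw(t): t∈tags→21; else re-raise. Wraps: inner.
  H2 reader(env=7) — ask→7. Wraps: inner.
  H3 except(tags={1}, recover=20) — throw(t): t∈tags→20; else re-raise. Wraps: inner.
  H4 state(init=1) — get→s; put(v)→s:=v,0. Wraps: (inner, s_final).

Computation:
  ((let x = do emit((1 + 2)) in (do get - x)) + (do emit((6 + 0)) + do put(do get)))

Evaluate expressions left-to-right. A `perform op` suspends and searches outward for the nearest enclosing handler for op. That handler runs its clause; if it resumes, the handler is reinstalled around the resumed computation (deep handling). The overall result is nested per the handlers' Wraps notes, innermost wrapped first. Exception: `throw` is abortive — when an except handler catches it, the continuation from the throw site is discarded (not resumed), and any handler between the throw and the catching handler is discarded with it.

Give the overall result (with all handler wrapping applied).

Answer: ([3, 6, 1], 1)

Step-by-step:
emit(3) @ H0 ⇒ out+=3
get @ H4 ⇒ 1
emit(6) @ H0 ⇒ out+=6
get @ H4 ⇒ 1
put(1) @ H4 ⇒ s:=1
H0 returns [3, 6, 1]
H1 returns [3, 6, 1]
H2 returns [3, 6, 1]
H3 returns [3, 6, 1]
H4 returns ([3, 6, 1], 1)
= ([3, 6, 1], 1)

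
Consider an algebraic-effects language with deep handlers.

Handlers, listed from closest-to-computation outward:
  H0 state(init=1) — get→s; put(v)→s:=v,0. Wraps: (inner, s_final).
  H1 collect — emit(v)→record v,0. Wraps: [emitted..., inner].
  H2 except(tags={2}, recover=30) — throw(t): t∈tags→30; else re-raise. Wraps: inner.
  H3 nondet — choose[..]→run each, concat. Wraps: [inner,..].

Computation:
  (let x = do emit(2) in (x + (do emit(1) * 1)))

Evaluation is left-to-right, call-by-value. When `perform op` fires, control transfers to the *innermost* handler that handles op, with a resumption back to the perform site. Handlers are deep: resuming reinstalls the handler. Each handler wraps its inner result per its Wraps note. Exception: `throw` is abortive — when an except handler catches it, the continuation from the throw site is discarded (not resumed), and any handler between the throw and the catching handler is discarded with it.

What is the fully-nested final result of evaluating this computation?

Evaluation trace:
emit(2) @ H1 ⇒ out+=2
emit(1) @ H1 ⇒ out+=1
H0 returns (0, 1)
H1 returns [2, 1, (0, 1)]
H2 returns [2, 1, (0, 1)]
H3 returns [[2, 1, (0, 1)]]
= [[2, 1, (0, 1)]]

Answer: [[2, 1, (0, 1)]]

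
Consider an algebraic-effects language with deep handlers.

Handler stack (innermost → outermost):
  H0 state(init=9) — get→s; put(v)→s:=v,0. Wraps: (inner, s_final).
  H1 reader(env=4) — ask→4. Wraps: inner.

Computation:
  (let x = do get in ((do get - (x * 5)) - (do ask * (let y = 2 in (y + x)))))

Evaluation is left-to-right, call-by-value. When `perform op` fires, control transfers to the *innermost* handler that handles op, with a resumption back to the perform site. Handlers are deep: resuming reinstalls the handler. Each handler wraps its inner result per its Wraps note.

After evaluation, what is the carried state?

Evaluation trace:
get @ H0 ⇒ 9
get @ H0 ⇒ 9
ask @ H1 ⇒ 4
H0 returns (-80, 9)
H1 returns (-80, 9)
= (-80, 9)

Answer: 9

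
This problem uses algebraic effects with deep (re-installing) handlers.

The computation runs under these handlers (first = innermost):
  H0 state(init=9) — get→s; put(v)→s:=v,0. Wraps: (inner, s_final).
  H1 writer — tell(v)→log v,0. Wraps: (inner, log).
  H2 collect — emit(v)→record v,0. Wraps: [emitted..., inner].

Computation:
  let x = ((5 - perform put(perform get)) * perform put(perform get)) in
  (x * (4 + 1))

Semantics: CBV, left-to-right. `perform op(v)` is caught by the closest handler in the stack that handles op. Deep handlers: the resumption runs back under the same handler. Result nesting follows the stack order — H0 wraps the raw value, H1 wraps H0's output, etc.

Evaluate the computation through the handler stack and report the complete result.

Answer: [((0, 9), ())]

Working:
get @ H0 ⇒ 9
put(9) @ H0 ⇒ s:=9
get @ H0 ⇒ 9
put(9) @ H0 ⇒ s:=9
H0 returns (0, 9)
H1 returns ((0, 9), ())
H2 returns [((0, 9), ())]
= [((0, 9), ())]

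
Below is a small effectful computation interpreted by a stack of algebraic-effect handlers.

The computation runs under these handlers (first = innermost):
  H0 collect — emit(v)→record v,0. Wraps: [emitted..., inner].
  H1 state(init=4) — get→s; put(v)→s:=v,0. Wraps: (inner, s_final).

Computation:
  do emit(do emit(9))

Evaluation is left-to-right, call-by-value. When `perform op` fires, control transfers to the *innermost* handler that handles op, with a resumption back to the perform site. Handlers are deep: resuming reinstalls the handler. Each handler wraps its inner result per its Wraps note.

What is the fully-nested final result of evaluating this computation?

Evaluation trace:
emit(9) @ H0 ⇒ out+=9
emit(0) @ H0 ⇒ out+=0
H0 returns [9, 0, 0]
H1 returns ([9, 0, 0], 4)
= ([9, 0, 0], 4)

Answer: ([9, 0, 0], 4)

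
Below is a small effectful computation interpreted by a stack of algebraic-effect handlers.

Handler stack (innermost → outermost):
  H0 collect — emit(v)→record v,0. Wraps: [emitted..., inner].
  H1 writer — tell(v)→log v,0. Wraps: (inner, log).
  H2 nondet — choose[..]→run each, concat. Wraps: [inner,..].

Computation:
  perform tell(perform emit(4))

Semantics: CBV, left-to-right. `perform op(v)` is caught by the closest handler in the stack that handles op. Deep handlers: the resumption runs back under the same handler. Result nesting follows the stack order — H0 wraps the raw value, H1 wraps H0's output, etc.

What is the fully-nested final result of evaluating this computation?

Step-by-step:
emit(4) @ H0 ⇒ out+=4
tell(0) @ H1 ⇒ log+=0
H0 returns [4, 0]
H1 returns ([4, 0], (0))
H2 returns [([4, 0], (0))]
= [([4, 0], (0))]

Answer: [([4, 0], (0))]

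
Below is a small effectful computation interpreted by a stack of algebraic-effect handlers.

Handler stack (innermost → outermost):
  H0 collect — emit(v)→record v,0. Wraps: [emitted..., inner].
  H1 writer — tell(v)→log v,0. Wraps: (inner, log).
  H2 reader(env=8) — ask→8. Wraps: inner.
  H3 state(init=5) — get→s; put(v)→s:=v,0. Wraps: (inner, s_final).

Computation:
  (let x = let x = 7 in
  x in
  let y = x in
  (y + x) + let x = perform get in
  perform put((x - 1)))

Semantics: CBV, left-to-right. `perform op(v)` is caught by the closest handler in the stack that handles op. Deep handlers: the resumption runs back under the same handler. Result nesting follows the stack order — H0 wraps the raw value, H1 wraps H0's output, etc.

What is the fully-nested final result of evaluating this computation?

Step-by-step:
get @ H3 ⇒ 5
put(4) @ H3 ⇒ s:=4
H0 returns [14]
H1 returns ([14], ())
H2 returns ([14], ())
H3 returns (([14], ()), 4)
= (([14], ()), 4)

Answer: (([14], ()), 4)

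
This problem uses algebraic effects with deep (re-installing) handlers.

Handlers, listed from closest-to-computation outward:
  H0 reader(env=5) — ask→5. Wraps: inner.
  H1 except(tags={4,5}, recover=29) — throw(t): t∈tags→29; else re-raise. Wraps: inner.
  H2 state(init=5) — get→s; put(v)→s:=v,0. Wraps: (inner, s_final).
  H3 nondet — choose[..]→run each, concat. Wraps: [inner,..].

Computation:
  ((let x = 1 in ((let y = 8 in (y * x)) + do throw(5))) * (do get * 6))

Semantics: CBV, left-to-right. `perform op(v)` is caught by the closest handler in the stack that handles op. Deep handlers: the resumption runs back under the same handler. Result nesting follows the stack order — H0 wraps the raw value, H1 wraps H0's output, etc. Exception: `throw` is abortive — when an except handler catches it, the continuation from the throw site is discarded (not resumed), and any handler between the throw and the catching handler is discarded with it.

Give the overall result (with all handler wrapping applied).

Answer: [(29, 5)]

Evaluation trace:
throw(5) @ H1 caught ⇒ 29
H2 returns (29, 5)
H3 returns [(29, 5)]
= [(29, 5)]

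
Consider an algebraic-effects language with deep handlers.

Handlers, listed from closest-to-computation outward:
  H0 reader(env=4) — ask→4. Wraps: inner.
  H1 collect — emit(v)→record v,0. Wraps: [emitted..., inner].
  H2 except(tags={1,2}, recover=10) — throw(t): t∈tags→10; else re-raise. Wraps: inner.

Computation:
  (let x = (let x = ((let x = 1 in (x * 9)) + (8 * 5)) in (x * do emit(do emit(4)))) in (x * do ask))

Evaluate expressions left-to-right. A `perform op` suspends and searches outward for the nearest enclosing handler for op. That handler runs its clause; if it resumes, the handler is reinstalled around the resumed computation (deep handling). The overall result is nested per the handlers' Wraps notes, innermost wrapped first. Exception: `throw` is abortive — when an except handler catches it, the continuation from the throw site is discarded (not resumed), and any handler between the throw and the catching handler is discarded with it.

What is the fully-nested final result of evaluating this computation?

Step-by-step:
emit(4) @ H1 ⇒ out+=4
emit(0) @ H1 ⇒ out+=0
ask @ H0 ⇒ 4
H0 returns 0
H1 returns [4, 0, 0]
H2 returns [4, 0, 0]
= [4, 0, 0]

Answer: [4, 0, 0]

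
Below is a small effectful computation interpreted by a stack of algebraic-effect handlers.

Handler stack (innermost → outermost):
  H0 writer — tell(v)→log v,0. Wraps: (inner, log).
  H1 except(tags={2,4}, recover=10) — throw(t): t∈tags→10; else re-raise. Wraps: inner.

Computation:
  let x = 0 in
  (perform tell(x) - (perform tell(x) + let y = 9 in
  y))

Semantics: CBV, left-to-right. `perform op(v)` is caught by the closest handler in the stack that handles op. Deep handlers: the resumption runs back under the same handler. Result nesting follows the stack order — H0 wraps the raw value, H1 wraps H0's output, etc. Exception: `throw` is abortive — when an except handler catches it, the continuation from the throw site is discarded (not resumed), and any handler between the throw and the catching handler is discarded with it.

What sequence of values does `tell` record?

Working:
tell(0) @ H0 ⇒ log+=0
tell(0) @ H0 ⇒ log+=0
H0 returns (-9, (0, 0))
H1 returns (-9, (0, 0))
= (-9, (0, 0))

Answer: (0, 0)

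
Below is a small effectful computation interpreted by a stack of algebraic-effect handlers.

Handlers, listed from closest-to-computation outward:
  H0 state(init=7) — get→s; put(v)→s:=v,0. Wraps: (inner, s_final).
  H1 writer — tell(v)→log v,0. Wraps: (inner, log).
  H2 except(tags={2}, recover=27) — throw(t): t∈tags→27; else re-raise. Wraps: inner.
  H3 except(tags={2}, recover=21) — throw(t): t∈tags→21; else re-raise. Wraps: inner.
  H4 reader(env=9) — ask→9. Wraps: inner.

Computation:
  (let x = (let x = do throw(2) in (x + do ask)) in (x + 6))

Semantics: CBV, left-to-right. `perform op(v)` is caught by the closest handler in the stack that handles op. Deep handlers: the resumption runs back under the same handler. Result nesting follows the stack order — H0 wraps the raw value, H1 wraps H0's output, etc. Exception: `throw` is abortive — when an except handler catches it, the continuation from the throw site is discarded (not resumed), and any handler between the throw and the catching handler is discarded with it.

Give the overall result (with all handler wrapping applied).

Answer: 27

Working:
throw(2) @ H2 caught ⇒ 27
H3 returns 27
H4 returns 27
= 27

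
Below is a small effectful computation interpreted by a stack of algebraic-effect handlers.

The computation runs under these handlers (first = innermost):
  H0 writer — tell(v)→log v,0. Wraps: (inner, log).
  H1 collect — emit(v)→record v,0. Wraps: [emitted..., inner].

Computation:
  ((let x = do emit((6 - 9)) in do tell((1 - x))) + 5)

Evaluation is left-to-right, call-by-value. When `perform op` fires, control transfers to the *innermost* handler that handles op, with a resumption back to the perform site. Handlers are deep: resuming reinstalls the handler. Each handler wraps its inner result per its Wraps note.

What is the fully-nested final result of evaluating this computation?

Answer: [-3, (5, (1))]

Evaluation trace:
emit(-3) @ H1 ⇒ out+=-3
tell(1) @ H0 ⇒ log+=1
H0 returns (5, (1))
H1 returns [-3, (5, (1))]
= [-3, (5, (1))]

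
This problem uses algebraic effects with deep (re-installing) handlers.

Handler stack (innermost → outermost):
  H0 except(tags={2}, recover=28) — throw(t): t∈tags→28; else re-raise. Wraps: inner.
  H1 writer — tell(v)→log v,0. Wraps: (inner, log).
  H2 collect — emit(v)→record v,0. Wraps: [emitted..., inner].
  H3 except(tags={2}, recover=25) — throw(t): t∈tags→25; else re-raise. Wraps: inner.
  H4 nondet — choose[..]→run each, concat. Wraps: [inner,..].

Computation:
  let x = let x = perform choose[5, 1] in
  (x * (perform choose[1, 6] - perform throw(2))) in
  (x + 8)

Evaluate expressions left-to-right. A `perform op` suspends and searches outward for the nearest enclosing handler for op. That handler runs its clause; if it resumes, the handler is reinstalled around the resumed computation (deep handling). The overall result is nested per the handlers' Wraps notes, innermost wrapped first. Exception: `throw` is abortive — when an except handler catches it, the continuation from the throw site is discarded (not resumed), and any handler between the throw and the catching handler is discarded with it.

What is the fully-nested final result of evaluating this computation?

Working:
choose[5, 1] @ H4
  branch[0] choose=5:
    choose[1, 6] @ H4
      branch[0] choose=1:
        throw(2) @ H0 caught ⇒ 28
        H1 returns (28, ())
        H2 returns [(28, ())]
        H3 returns [(28, ())]
        H4 returns [[(28, ())]]
      branch[1] choose=6:
        throw(2) @ H0 caught ⇒ 28
        H1 returns (28, ())
        H2 returns [(28, ())]
        H3 returns [(28, ())]
        H4 returns [[(28, ())]]
  branch[1] choose=1:
    choose[1, 6] @ H4
      branch[0] choose=1:
        throw(2) @ H0 caught ⇒ 28
        H1 returns (28, ())
        H2 returns [(28, ())]
        H3 returns [(28, ())]
        H4 returns [[(28, ())]]
      branch[1] choose=6:
        throw(2) @ H0 caught ⇒ 28
        H1 returns (28, ())
        H2 returns [(28, ())]
        H3 returns [(28, ())]
        H4 returns [[(28, ())]]
= [[(28, ())], [(28, ())], [(28, ())], [(28, ())]]

Answer: [[(28, ())], [(28, ())], [(28, ())], [(28, ())]]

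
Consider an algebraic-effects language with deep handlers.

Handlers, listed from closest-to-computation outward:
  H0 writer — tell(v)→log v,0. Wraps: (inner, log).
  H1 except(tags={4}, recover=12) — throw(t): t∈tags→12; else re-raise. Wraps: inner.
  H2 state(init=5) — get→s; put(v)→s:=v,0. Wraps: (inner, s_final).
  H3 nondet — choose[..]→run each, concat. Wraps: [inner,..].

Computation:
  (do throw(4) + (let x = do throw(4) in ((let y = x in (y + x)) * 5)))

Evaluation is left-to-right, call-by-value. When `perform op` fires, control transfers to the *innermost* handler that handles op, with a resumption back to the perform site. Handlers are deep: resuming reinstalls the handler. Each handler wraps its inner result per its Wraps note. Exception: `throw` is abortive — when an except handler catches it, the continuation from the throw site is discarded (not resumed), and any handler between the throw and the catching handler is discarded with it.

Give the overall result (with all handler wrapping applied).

Step-by-step:
throw(4) @ H1 caught ⇒ 12
H2 returns (12, 5)
H3 returns [(12, 5)]
= [(12, 5)]

Answer: [(12, 5)]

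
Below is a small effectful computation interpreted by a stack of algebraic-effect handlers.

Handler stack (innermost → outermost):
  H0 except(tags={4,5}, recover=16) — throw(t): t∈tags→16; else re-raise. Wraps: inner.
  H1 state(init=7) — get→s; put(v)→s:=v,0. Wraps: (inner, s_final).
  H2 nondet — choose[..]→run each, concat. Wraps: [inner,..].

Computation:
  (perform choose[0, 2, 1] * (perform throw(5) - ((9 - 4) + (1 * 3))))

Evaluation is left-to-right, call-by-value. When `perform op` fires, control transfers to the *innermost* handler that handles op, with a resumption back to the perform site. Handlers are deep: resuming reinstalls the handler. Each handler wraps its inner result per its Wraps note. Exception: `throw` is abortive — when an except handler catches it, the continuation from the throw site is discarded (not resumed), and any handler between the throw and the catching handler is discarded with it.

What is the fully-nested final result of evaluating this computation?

Answer: [(16, 7), (16, 7), (16, 7)]

Evaluation trace:
choose[0, 2, 1] @ H2
  branch[0] choose=0:
    throw(5) @ H0 caught ⇒ 16
    H1 returns (16, 7)
    H2 returns [(16, 7)]
  branch[1] choose=2:
    throw(5) @ H0 caught ⇒ 16
    H1 returns (16, 7)
    H2 returns [(16, 7)]
  branch[2] choose=1:
    throw(5) @ H0 caught ⇒ 16
    H1 returns (16, 7)
    H2 returns [(16, 7)]
= [(16, 7), (16, 7), (16, 7)]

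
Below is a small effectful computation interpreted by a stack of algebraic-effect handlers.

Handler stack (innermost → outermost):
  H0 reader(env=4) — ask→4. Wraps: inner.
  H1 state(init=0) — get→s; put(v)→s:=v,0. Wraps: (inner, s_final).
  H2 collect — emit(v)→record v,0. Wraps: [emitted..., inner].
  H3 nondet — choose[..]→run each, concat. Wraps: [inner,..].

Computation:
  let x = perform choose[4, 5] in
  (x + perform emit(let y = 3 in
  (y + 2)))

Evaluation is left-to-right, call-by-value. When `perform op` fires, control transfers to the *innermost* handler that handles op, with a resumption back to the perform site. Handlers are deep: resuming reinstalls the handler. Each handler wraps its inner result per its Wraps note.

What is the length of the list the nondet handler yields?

Evaluation trace:
choose[4, 5] @ H3
  branch[0] choose=4:
    emit(5) @ H2 ⇒ out+=5
    H0 returns 4
    H1 returns (4, 0)
    H2 returns [5, (4, 0)]
    H3 returns [[5, (4, 0)]]
  branch[1] choose=5:
    emit(5) @ H2 ⇒ out+=5
    H0 returns 5
    H1 returns (5, 0)
    H2 returns [5, (5, 0)]
    H3 returns [[5, (5, 0)]]
= [[5, (4, 0)], [5, (5, 0)]]

Answer: 2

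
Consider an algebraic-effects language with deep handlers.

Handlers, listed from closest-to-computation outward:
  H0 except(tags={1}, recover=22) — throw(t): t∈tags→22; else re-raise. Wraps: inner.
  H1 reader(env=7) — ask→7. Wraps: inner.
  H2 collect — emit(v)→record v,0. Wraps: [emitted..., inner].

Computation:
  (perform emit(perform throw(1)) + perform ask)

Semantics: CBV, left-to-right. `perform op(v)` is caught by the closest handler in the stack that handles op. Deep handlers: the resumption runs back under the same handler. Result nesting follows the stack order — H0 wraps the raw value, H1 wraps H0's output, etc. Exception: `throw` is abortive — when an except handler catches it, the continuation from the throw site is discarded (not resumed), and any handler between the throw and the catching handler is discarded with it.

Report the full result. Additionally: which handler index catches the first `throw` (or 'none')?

Step-by-step:
throw(1) @ H0 caught ⇒ 22
H1 returns 22
H2 returns [22]
= [22]

Answer: [22] ; first throw caught by: H0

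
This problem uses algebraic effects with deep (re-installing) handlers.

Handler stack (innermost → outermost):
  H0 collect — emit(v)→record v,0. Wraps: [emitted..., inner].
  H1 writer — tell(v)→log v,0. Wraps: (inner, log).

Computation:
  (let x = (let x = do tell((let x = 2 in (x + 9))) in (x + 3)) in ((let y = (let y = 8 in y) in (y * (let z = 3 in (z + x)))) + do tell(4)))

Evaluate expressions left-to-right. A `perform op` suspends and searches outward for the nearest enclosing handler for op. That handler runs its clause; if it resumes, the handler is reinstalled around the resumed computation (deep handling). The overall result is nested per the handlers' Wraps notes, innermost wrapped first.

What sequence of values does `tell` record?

Working:
tell(11) @ H1 ⇒ log+=11
tell(4) @ H1 ⇒ log+=4
H0 returns [48]
H1 returns ([48], (11, 4))
= ([48], (11, 4))

Answer: (11, 4)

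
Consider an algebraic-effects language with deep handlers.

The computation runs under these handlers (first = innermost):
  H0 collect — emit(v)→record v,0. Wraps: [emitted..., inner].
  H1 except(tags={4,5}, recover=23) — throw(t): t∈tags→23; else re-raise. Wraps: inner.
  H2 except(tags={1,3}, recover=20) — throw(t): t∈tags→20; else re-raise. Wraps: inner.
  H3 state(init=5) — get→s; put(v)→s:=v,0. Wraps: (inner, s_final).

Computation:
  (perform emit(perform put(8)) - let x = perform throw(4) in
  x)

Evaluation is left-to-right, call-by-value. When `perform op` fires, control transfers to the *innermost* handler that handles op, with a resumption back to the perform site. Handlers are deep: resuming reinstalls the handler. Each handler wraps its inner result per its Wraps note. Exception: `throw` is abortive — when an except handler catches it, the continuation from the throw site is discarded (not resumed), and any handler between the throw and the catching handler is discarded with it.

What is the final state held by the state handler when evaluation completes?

Answer: 8

Evaluation trace:
put(8) @ H3 ⇒ s:=8
emit(0) @ H0 ⇒ out+=0
throw(4) @ H1 caught ⇒ 23
H2 returns 23
H3 returns (23, 8)
= (23, 8)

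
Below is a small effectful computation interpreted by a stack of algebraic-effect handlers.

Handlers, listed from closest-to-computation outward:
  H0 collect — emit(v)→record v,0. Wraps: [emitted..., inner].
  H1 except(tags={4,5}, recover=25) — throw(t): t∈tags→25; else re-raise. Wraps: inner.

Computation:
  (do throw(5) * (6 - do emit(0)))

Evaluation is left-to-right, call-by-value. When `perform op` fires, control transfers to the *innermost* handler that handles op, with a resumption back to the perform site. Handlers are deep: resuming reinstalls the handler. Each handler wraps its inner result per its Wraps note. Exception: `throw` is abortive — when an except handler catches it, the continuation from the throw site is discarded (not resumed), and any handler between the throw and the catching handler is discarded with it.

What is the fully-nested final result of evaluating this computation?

Answer: 25

Evaluation trace:
throw(5) @ H1 caught ⇒ 25
= 25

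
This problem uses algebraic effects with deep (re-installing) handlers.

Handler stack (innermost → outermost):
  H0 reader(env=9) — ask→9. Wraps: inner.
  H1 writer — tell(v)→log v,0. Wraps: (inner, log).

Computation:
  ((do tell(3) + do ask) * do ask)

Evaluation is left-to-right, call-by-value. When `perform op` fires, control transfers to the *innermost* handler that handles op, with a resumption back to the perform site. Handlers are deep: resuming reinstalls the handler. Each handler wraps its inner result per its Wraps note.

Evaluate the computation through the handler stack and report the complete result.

Answer: (81, (3))

Evaluation trace:
tell(3) @ H1 ⇒ log+=3
ask @ H0 ⇒ 9
ask @ H0 ⇒ 9
H0 returns 81
H1 returns (81, (3))
= (81, (3))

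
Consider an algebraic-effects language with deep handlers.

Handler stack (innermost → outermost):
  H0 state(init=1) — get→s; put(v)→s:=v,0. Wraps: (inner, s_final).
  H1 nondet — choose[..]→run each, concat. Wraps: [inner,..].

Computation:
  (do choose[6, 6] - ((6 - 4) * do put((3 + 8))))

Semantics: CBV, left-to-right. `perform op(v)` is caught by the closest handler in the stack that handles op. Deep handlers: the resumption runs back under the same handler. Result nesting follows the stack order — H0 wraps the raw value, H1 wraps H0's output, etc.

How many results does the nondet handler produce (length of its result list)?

Step-by-step:
choose[6, 6] @ H1
  branch[0] choose=6:
    put(11) @ H0 ⇒ s:=11
    H0 returns (6, 11)
    H1 returns [(6, 11)]
  branch[1] choose=6:
    put(11) @ H0 ⇒ s:=11
    H0 returns (6, 11)
    H1 returns [(6, 11)]
= [(6, 11), (6, 11)]

Answer: 2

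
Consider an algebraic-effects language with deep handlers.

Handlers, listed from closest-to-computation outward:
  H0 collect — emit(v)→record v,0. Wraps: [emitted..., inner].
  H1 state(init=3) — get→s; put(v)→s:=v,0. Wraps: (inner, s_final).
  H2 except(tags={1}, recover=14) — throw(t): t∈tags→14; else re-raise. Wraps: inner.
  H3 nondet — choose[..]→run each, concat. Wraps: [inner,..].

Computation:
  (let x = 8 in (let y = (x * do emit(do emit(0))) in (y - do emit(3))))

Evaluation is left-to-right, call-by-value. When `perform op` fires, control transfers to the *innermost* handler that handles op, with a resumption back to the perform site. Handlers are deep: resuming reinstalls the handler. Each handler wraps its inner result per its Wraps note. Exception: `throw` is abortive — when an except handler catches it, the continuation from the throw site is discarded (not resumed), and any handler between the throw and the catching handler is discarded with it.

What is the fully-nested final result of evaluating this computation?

Answer: [([0, 0, 3, 0], 3)]

Working:
emit(0) @ H0 ⇒ out+=0
emit(0) @ H0 ⇒ out+=0
emit(3) @ H0 ⇒ out+=3
H0 returns [0, 0, 3, 0]
H1 returns ([0, 0, 3, 0], 3)
H2 returns ([0, 0, 3, 0], 3)
H3 returns [([0, 0, 3, 0], 3)]
= [([0, 0, 3, 0], 3)]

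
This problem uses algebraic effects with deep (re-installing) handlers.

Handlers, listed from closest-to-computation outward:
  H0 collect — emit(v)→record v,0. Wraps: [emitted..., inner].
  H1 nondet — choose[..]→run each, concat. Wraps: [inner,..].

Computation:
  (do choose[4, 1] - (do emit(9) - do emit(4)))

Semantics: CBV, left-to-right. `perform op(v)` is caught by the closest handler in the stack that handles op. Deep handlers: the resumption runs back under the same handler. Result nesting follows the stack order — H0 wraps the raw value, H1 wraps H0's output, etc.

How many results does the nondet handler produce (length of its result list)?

Answer: 2

Step-by-step:
choose[4, 1] @ H1
  branch[0] choose=4:
    emit(9) @ H0 ⇒ out+=9
    emit(4) @ H0 ⇒ out+=4
    H0 returns [9, 4, 4]
    H1 returns [[9, 4, 4]]
  branch[1] choose=1:
    emit(9) @ H0 ⇒ out+=9
    emit(4) @ H0 ⇒ out+=4
    H0 returns [9, 4, 1]
    H1 returns [[9, 4, 1]]
= [[9, 4, 4], [9, 4, 1]]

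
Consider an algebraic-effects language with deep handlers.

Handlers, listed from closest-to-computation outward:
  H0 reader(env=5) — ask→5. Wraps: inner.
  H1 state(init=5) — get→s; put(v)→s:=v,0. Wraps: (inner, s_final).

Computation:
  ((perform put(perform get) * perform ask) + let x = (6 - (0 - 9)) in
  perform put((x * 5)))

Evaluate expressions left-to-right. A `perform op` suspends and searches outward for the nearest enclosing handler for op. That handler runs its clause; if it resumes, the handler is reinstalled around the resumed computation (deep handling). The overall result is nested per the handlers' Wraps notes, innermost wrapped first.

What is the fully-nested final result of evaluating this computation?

Working:
get @ H1 ⇒ 5
put(5) @ H1 ⇒ s:=5
ask @ H0 ⇒ 5
put(75) @ H1 ⇒ s:=75
H0 returns 0
H1 returns (0, 75)
= (0, 75)

Answer: (0, 75)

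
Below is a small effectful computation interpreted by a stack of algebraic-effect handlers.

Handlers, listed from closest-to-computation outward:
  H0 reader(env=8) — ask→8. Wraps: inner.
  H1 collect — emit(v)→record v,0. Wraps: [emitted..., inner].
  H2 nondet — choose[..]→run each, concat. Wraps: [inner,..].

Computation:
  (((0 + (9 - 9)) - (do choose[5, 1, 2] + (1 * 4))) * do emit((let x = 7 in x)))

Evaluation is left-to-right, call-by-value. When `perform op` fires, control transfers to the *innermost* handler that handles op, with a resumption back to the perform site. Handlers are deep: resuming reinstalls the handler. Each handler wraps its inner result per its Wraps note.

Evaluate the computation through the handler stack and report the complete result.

Answer: [[7, 0], [7, 0], [7, 0]]

Working:
choose[5, 1, 2] @ H2
  branch[0] choose=5:
    emit(7) @ H1 ⇒ out+=7
    H0 returns 0
    H1 returns [7, 0]
    H2 returns [[7, 0]]
  branch[1] choose=1:
    emit(7) @ H1 ⇒ out+=7
    H0 returns 0
    H1 returns [7, 0]
    H2 returns [[7, 0]]
  branch[2] choose=2:
    emit(7) @ H1 ⇒ out+=7
    H0 returns 0
    H1 returns [7, 0]
    H2 returns [[7, 0]]
= [[7, 0], [7, 0], [7, 0]]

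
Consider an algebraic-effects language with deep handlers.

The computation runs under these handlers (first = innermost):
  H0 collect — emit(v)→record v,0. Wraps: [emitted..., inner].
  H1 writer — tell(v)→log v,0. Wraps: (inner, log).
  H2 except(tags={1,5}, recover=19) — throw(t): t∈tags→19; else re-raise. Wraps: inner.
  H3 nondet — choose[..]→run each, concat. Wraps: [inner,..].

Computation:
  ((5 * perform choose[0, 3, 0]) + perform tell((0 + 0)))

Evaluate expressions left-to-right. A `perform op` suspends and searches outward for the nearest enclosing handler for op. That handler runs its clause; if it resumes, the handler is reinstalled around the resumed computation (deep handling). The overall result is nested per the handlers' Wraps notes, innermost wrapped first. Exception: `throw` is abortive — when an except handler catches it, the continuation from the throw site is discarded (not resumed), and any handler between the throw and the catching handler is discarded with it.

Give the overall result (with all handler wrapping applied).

Answer: [([0], (0)), ([15], (0)), ([0], (0))]

Working:
choose[0, 3, 0] @ H3
  branch[0] choose=0:
    tell(0) @ H1 ⇒ log+=0
    H0 returns [0]
    H1 returns ([0], (0))
    H2 returns ([0], (0))
    H3 returns [([0], (0))]
  branch[1] choose=3:
    tell(0) @ H1 ⇒ log+=0
    H0 returns [15]
    H1 returns ([15], (0))
    H2 returns ([15], (0))
    H3 returns [([15], (0))]
  branch[2] choose=0:
    tell(0) @ H1 ⇒ log+=0
    H0 returns [0]
    H1 returns ([0], (0))
    H2 returns ([0], (0))
    H3 returns [([0], (0))]
= [([0], (0)), ([15], (0)), ([0], (0))]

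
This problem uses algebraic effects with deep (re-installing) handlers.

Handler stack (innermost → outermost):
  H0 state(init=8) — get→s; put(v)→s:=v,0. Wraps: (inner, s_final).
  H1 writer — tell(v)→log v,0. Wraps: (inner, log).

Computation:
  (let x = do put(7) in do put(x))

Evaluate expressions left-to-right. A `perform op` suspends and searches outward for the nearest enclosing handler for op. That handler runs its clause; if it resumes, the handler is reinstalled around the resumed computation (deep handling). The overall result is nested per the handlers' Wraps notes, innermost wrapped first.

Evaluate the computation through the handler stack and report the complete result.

Answer: ((0, 0), ())

Evaluation trace:
put(7) @ H0 ⇒ s:=7
put(0) @ H0 ⇒ s:=0
H0 returns (0, 0)
H1 returns ((0, 0), ())
= ((0, 0), ())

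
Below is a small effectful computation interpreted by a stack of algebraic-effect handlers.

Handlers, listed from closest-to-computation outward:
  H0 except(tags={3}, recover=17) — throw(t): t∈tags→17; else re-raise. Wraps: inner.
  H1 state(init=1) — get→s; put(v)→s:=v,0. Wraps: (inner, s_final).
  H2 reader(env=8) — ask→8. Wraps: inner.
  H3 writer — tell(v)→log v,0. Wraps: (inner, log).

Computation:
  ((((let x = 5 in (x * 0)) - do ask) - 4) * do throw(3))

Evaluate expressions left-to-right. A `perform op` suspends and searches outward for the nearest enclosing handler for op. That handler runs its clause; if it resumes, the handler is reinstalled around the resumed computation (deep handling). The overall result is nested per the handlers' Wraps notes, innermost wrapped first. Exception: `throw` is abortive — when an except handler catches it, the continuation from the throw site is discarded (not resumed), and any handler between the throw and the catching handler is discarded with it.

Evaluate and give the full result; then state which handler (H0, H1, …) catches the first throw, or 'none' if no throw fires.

Step-by-step:
ask @ H2 ⇒ 8
throw(3) @ H0 caught ⇒ 17
H1 returns (17, 1)
H2 returns (17, 1)
H3 returns ((17, 1), ())
= ((17, 1), ())

Answer: ((17, 1), ()) ; first throw caught by: H0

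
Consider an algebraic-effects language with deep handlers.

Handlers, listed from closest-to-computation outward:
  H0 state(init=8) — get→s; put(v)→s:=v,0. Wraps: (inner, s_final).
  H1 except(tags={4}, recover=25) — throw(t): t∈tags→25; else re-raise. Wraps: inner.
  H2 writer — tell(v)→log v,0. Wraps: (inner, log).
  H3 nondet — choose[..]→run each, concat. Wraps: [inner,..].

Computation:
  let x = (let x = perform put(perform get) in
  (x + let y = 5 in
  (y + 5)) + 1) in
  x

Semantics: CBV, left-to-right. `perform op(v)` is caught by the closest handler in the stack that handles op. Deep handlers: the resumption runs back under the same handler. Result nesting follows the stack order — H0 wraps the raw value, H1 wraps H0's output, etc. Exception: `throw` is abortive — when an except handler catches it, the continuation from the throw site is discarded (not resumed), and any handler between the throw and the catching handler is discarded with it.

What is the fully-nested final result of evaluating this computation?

Evaluation trace:
get @ H0 ⇒ 8
put(8) @ H0 ⇒ s:=8
H0 returns (11, 8)
H1 returns (11, 8)
H2 returns ((11, 8), ())
H3 returns [((11, 8), ())]
= [((11, 8), ())]

Answer: [((11, 8), ())]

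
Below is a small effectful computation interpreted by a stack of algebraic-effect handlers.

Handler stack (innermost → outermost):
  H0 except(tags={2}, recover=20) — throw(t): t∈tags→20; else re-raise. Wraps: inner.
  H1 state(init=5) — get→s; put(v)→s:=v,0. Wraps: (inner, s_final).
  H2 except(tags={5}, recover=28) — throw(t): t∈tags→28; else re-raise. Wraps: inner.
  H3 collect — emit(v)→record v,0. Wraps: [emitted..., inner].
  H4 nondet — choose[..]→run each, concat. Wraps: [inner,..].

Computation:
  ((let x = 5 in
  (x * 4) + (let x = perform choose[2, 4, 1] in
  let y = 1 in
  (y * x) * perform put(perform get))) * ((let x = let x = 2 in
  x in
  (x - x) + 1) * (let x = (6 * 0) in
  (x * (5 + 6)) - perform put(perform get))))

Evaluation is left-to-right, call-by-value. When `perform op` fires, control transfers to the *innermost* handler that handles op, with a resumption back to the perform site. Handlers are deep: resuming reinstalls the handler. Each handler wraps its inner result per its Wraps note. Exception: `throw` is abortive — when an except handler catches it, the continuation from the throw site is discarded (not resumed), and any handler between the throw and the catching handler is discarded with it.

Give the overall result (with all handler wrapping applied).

Answer: [[(0, 5)], [(0, 5)], [(0, 5)]]

Step-by-step:
choose[2, 4, 1] @ H4
  branch[0] choose=2:
    get @ H1 ⇒ 5
    put(5) @ H1 ⇒ s:=5
    get @ H1 ⇒ 5
    put(5) @ H1 ⇒ s:=5
    H0 returns 0
    H1 returns (0, 5)
    H2 returns (0, 5)
    H3 returns [(0, 5)]
    H4 returns [[(0, 5)]]
  branch[1] choose=4:
    get @ H1 ⇒ 5
    put(5) @ H1 ⇒ s:=5
    get @ H1 ⇒ 5
    put(5) @ H1 ⇒ s:=5
    H0 returns 0
    H1 returns (0, 5)
    H2 returns (0, 5)
    H3 returns [(0, 5)]
    H4 returns [[(0, 5)]]
  branch[2] choose=1:
    get @ H1 ⇒ 5
    put(5) @ H1 ⇒ s:=5
    get @ H1 ⇒ 5
    put(5) @ H1 ⇒ s:=5
    H0 returns 0
    H1 returns (0, 5)
    H2 returns (0, 5)
    H3 returns [(0, 5)]
    H4 returns [[(0, 5)]]
= [[(0, 5)], [(0, 5)], [(0, 5)]]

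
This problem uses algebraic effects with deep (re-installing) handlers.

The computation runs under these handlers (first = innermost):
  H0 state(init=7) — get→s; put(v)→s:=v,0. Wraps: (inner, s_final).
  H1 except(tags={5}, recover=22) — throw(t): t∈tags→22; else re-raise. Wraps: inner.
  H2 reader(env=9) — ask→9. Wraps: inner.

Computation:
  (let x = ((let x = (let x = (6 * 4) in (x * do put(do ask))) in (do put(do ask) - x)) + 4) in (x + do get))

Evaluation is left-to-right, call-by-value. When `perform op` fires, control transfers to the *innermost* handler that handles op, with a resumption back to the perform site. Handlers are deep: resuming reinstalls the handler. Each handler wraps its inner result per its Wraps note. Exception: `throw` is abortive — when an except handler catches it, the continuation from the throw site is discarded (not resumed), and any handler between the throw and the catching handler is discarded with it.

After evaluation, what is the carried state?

Answer: 9

Working:
ask @ H2 ⇒ 9
put(9) @ H0 ⇒ s:=9
ask @ H2 ⇒ 9
put(9) @ H0 ⇒ s:=9
get @ H0 ⇒ 9
H0 returns (13, 9)
H1 returns (13, 9)
H2 returns (13, 9)
= (13, 9)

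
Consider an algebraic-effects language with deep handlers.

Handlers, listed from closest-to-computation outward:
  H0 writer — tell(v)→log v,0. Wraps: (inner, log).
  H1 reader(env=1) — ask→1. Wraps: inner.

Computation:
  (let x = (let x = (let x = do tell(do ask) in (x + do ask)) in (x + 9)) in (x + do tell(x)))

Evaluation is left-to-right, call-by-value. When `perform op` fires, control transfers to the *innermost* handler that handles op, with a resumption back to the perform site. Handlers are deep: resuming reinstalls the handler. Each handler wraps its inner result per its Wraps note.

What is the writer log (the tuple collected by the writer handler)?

Evaluation trace:
ask @ H1 ⇒ 1
tell(1) @ H0 ⇒ log+=1
ask @ H1 ⇒ 1
tell(10) @ H0 ⇒ log+=10
H0 returns (10, (1, 10))
H1 returns (10, (1, 10))
= (10, (1, 10))

Answer: (1, 10)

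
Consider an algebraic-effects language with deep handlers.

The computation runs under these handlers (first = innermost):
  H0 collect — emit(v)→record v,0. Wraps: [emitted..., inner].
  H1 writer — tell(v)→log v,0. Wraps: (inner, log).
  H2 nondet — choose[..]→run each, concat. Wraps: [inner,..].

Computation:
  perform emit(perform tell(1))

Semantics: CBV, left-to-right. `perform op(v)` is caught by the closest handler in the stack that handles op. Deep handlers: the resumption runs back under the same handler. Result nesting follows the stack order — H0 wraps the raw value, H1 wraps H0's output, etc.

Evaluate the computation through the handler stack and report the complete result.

Step-by-step:
tell(1) @ H1 ⇒ log+=1
emit(0) @ H0 ⇒ out+=0
H0 returns [0, 0]
H1 returns ([0, 0], (1))
H2 returns [([0, 0], (1))]
= [([0, 0], (1))]

Answer: [([0, 0], (1))]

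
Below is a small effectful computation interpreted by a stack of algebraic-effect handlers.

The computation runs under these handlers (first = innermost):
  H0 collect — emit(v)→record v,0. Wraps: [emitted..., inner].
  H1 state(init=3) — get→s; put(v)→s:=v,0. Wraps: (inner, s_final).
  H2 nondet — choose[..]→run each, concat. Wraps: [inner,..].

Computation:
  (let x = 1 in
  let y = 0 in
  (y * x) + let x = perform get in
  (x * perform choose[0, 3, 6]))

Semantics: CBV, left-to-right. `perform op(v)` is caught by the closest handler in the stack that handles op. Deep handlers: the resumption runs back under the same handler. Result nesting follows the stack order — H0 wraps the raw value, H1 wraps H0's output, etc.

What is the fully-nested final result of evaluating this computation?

Evaluation trace:
get @ H1 ⇒ 3
choose[0, 3, 6] @ H2
  branch[0] choose=0:
    H0 returns [0]
    H1 returns ([0], 3)
    H2 returns [([0], 3)]
  branch[1] choose=3:
    H0 returns [9]
    H1 returns ([9], 3)
    H2 returns [([9], 3)]
  branch[2] choose=6:
    H0 returns [18]
    H1 returns ([18], 3)
    H2 returns [([18], 3)]
= [([0], 3), ([9], 3), ([18], 3)]

Answer: [([0], 3), ([9], 3), ([18], 3)]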